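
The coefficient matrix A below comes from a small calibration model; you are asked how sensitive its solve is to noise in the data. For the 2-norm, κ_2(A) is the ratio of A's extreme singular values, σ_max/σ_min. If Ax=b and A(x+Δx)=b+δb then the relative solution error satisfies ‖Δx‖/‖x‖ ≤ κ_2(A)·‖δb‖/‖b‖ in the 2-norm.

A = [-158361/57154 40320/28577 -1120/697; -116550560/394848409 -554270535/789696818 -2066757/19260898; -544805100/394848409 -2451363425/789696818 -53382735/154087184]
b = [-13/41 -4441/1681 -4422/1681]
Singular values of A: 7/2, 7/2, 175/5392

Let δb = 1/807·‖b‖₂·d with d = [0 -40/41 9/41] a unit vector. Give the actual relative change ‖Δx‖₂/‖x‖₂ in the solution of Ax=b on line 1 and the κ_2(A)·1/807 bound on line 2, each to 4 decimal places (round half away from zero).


largest singular value 7/2, smallest 175/5392
κ = σ_max/σ_min = (7/2)/(175/5392) = 107.8400
perturbation bound = 107.8400·1/807 = 0.1336
solve Ax = b  →  x = [-27.8576 7.1465 54.5076]
‖b‖₂ = 3.7417 and ‖x‖₂ = 61.6295
re-solving with b+δb shifts x by Δx of norm 0.1429
dividing the unrounded norms, ‖Δx‖/‖x‖ = 0.0023
realised/bound (from unrounded values) ≈ 0.0173

0.0023
0.1336


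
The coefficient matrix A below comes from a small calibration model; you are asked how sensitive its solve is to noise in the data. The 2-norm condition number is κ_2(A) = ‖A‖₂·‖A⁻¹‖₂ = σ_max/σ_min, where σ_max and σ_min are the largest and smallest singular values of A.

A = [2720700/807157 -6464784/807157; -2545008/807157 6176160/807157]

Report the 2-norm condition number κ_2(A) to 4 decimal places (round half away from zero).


M = AᵀA = [16503298704/774675889 -39604178880/774675889; -39604178880/774675889 95051586816/774675889]. tr(M)=660088080/4583881, det(M)=1327104/4583881
solving λ² − 660088080/4583881·λ + 1327104/4583881 = 0 gives λ = 144, 9216/4583881
so κ_2 = √(144 / (9216/4583881)) = 267.6250

267.6250


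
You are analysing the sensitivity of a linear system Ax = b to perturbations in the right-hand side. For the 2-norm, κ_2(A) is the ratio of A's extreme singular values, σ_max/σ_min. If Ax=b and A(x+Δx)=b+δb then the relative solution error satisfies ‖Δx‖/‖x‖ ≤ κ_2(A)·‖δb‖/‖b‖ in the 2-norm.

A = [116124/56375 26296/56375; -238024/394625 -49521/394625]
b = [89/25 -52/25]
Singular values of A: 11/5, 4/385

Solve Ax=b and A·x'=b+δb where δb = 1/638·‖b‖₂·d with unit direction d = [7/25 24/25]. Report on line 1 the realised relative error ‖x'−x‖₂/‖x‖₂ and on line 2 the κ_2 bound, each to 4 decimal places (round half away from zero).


σ_max = 11/5, σ_min = 4/385
condition number: (11/5) ÷ (4/385) = 211.7500
bound on ‖Δx‖/‖x‖: κ·ε = 211.7500·1/638 = 0.3319
solve Ax = b  →  x = [22.9019 -93.5033]
2-norm of b is 4.1231; of x, 96.2672
Δx = A⁻¹·δb where δb = 1/638·4.1231·d; ‖Δx‖ = 0.6220
realised ‖Δx‖/‖x‖ = 0.0065
tightness: 0.0065 against a bound of 0.3319 (unrounded ratio ≈ 0.0195)

0.0065
0.3319


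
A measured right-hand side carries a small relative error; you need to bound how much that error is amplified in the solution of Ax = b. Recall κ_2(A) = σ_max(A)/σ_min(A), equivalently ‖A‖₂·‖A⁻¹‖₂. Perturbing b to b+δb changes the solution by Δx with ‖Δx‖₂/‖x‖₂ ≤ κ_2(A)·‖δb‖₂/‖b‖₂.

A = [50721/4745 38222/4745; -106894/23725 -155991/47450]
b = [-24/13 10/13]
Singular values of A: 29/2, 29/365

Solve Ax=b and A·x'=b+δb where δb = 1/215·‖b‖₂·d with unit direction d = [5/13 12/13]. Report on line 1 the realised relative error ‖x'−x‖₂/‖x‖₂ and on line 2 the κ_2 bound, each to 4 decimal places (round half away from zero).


0.8488
0.8488

σ_max = 29/2, σ_min = 29/365
κ = σ_max/σ_min = (29/2)/(29/365) = 182.5000
perturbation bound = 182.5000·1/215 = 0.8488
solve Ax = b  →  x = [-0.1103 -0.0828]
‖b‖ = 2.0000, ‖x‖ = 0.1379
δb = ε·‖b‖·d = [0.0036 0.0086]; solving A·Δx = δb gives ‖Δx‖ = 0.1171
dividing the unrounded norms, ‖Δx‖/‖x‖ = 0.8488
realised/bound = 1 exactly: the bound is attained for this b and d


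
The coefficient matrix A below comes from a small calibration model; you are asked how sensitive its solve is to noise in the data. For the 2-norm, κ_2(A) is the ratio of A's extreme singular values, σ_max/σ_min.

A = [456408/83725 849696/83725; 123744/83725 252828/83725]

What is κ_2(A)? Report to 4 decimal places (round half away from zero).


98.5000

M = AᵀA = [357793344/11215801 670550400/11215801; 670550400/11215801 1257448464/11215801]. tr(M)=5589072/38809, det(M)=82944/38809
eigenvalues of AᵀA: λ = (tr ± √(tr²−4·det))/2 = 144, 576/38809
κ = σ_max/σ_min = 12/(24/197) = 98.5000


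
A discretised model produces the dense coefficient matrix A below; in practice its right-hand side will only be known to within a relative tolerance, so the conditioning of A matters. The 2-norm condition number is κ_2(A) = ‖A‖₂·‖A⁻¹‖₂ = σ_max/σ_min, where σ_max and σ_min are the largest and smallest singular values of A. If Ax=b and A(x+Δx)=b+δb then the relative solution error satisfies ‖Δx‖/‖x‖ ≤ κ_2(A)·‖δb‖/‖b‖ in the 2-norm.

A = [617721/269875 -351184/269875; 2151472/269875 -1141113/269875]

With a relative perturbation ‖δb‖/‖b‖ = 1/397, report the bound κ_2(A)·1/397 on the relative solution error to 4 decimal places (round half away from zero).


0.3199

form AᵀA = [8016657601/116532025 -855042048/23306405; -855042048/23306405 2280750529/116532025] with trace 7126234/80645 and determinant 4879681/10080625
λ_max, λ_min = (7126234/80645 ± √1269265458069504/162590400625)/2 = 2209/25, 2209/403225
κ_2(A) = √(λ_max/λ_min) = √((2209/25) / (2209/403225)) = 127.0000
κ_2(A)·‖δb‖/‖b‖ = 0.3199


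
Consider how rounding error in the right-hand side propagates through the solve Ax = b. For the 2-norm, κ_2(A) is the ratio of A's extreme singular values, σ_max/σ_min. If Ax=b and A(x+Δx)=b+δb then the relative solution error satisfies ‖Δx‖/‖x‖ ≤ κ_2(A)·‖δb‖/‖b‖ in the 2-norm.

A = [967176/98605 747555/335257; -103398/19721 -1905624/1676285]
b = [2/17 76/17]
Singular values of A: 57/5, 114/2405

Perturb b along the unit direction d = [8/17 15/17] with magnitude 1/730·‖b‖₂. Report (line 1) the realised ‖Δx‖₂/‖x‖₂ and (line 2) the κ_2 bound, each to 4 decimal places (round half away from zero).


0.0015
0.3295

largest singular value 57/5, smallest 114/2405
condition number: (57/5) ÷ (114/2405) = 240.5000
worst-case relative error ≤ 240.5000 × 1/730 = 0.3295
solve Ax = b  →  x = [-18.6949 82.2893]
2-norm of b is 4.4721; of x, 84.3861
δb = ε·‖b‖·d = [0.0029 0.0054]; solving A·Δx = δb gives ‖Δx‖ = 0.1292
realised ‖Δx‖/‖x‖ = 0.0015
so the bound overstates the realised error by a factor of ≈ 215.1102 (computed from the unrounded values)


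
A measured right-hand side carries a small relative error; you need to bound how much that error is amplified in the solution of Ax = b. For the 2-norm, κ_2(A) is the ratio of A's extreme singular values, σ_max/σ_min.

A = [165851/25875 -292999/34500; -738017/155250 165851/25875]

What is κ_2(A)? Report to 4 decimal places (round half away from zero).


form AᵀA = [61396201741/964102500 -27285972371/321367500; -27285972371/321367500 48509623729/428490000] with trace 27286856821/154256400 and determinant 312900721/617025600
eigenvalues of AᵀA: λ = (tr ± √(tr²−4·det))/2 = 17689/100, 17689/6170256
so κ_2 = √((17689/100) / (17689/6170256)) = 248.4000

248.4000


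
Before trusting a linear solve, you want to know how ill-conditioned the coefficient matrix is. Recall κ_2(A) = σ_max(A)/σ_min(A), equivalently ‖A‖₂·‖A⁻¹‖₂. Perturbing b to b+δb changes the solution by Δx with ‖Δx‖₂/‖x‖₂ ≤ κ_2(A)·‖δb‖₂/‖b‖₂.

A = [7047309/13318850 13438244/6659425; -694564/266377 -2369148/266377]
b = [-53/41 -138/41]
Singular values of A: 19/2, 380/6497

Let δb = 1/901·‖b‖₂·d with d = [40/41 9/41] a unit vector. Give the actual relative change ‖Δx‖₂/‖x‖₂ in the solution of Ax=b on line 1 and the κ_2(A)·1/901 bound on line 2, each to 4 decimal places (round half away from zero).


0.0020
0.1803

σ_max = 19/2, σ_min = 380/6497
κ = σ_max/σ_min = (19/2)/(380/6497) = 162.4250
perturbation bound = 162.4250·1/901 = 0.1803
solve Ax = b  →  x = [32.9154 -9.2714]
‖b‖₂ = 3.6056 and ‖x‖₂ = 34.1962
δb = ε·‖b‖·d = [0.0039 0.0009]; solving A·Δx = δb gives ‖Δx‖ = 0.0684
dividing the unrounded norms, ‖Δx‖/‖x‖ = 0.0020
realised/bound (from unrounded values) ≈ 0.0111


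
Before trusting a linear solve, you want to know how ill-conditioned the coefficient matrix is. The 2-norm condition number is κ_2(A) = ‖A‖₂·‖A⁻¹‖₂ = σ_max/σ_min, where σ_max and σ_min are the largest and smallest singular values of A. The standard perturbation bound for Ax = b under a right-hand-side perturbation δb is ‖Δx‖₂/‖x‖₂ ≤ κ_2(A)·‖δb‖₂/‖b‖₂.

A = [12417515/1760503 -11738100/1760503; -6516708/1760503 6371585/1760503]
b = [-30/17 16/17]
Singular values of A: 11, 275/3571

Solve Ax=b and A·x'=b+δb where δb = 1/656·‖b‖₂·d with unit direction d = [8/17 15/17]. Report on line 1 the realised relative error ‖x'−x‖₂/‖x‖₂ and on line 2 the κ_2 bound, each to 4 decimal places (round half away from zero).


0.2177
0.2177

from the listed singular values, σ₁ = 11, σ_n = 275/3571
κ = σ_max/σ_min = 11/(275/3571) = 142.8400
perturbation bound = 142.8400·1/656 = 0.2177
solve Ax = b  →  x = [-0.1317 0.1254]
2-norm of b is 2.0000; of x, 0.1818
δb = ε·‖b‖·d = [0.0014 0.0027]; solving A·Δx = δb gives ‖Δx‖ = 0.0396
relative error = 0.2177
tightness: 0.2177 against a bound of 0.2177; the bound is attained (ratio 1)


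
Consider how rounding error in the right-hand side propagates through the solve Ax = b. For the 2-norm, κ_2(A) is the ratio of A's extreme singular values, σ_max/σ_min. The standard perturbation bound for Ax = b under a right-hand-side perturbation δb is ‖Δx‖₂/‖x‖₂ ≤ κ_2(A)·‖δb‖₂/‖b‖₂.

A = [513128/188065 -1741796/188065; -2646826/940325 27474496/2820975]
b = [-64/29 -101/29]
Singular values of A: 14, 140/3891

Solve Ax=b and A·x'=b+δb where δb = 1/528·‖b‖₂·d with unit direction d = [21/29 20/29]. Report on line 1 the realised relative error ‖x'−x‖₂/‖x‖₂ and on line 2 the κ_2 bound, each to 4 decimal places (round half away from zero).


from the listed singular values, σ₁ = 14, σ_n = 140/3891
κ_2(A) = 14 / (140/3891) = 389.1000
bound on ‖Δx‖/‖x‖: κ·ε = 389.1000·1/528 = 0.7369
solve Ax = b  →  x = [-106.7046 -31.1966]
‖b‖₂ = 4.1231 and ‖x‖₂ = 111.1715
re-solving with b+δb shifts x by Δx of norm 0.2170
realised ‖Δx‖/‖x‖ = 0.0020
tightness: 0.0020 against a bound of 0.7369 (unrounded ratio ≈ 0.0026)

0.0020
0.7369


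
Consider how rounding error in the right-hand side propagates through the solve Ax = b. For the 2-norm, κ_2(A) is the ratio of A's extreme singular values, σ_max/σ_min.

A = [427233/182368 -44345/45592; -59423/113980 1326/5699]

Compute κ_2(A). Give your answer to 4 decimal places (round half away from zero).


177.9200

AᵀA = [2849013001/494617600 -59352237/24730880; -59352237/24730880 1236769/1236544]; tr = 3343720601/494617600, det = 28561/19784704
solving λ² − 3343720601/494617600·λ + 28561/19784704 = 0 gives λ = 169/25, 4225/19784704
κ_2(A) = √(λ_max/λ_min) = √((169/25) / (4225/19784704)) = 177.9200


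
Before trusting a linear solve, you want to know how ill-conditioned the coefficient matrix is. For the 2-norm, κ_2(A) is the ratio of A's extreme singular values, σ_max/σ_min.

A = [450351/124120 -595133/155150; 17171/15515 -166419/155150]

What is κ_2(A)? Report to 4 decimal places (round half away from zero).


M = AᵀA = [8867439625/616230976 -2327035095/154057744; -2327035095/154057744 305502857/19257218]. tr(M)=22168289/732736, det(M)=366025/2930944
λ_max, λ_min = (22168289/732736 ± √491164837493121/536902045696)/2 = 121/4, 3025/732736
σ_max=√(121/4)=(11/2), σ_min=√(3025/732736)=(55/856) → κ = 85.6000

85.6000


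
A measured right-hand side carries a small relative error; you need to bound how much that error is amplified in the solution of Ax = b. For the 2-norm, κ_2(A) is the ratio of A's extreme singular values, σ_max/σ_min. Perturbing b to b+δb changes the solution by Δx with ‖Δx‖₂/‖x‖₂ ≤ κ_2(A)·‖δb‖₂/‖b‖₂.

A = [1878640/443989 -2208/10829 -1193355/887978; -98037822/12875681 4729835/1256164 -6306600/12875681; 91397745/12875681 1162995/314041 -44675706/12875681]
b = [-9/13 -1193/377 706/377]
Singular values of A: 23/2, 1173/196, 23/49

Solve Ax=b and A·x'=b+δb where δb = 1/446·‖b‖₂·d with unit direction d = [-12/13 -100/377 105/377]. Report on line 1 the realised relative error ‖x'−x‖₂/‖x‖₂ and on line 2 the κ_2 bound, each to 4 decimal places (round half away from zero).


0.0042
0.0549

from the listed singular values, σ₁ = 23/2, σ_n = 23/49
condition number: (23/2) ÷ (23/49) = 24.5000
worst-case relative error ≤ 24.5000 × 1/446 = 0.0549
solve Ax = b  →  x = [1.0970 1.8577 3.6873]
‖b‖₂ = 3.7417 and ‖x‖₂ = 4.2721
re-solving with b+δb shifts x by Δx of norm 0.0179
dividing the unrounded norms, ‖Δx‖/‖x‖ = 0.0042
so the bound overstates the realised error by a factor of ≈ 13.1304 (computed from the unrounded values)


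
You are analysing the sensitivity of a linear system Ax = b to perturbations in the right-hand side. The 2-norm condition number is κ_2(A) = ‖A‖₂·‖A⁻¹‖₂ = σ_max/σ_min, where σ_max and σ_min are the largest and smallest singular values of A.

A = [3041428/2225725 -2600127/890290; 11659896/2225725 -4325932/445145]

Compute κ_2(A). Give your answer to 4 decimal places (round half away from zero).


form AᵀA = [232325534416/7926162841 -435151734030/7926162841; -435151734030/7926162841 3264616443625/31704651364] with trace 14511829001/109704676 and determinant 111936400/27426169
λ_max, λ_min = (14511829001/109704676 ± √210396701810350955601/12035115936264976)/2 = 529/4, 846400/27426169
σ_max=√(529/4)=(23/2), σ_min=√(846400/27426169)=(920/5237) → κ = 65.4625

65.4625


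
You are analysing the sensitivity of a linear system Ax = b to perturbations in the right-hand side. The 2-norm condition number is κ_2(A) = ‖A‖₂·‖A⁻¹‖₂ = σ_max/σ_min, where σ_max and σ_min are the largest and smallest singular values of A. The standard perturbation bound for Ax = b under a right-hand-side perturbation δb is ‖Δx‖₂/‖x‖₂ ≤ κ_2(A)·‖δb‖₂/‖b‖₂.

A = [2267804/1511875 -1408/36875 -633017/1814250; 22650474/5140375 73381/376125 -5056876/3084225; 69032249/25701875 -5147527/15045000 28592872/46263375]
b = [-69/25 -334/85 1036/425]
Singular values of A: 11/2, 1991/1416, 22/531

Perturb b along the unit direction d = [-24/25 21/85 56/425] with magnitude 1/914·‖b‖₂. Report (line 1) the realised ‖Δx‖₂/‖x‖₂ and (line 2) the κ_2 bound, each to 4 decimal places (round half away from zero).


largest singular value 11/2, smallest 22/531
condition number: (11/2) ÷ (22/531) = 132.7500
κ_2(A)·‖δb‖/‖b‖ = 0.1452
solve Ax = b  →  x = [3.0343 45.5453 15.9708]
‖b‖₂ = 5.3852 and ‖x‖₂ = 48.3596
with δb = [-0.0057 0.0015 0.0008], A·Δx = δb → ‖Δx‖ = 0.1422
dividing the unrounded norms, ‖Δx‖/‖x‖ = 0.0029
realised/bound (from unrounded values) ≈ 0.0202

0.0029
0.1452


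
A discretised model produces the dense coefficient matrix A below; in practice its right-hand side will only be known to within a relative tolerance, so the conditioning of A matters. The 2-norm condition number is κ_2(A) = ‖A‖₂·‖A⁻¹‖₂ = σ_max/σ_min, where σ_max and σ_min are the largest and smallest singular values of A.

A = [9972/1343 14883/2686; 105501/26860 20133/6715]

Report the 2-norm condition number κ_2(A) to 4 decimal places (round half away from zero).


M = AᵀA = [176148009/2496400 33026697/624100; 33026697/624100 24771429/624100]. tr(M)=11009349/99856, det(M)=99225/399424
char-poly roots: 441/4 and 225/99856
κ = σ_max/σ_min = (21/2)/(15/316) = 221.2000

221.2000


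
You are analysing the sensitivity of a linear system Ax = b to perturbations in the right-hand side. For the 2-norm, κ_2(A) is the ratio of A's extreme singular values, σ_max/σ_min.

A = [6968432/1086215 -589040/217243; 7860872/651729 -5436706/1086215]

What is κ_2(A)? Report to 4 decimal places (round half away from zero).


AᵀA = [6857661300544/36743139225 -190488946448/2449542615; -190488946448/2449542615 132290571524/4082571025]; tr = 9524587508/43483005, det = 1919140864/5435375625
λ_max, λ_min = (9524587508/43483005 ± √2267877419929313238544/47269293095750625)/2 = 5476/25, 350464/217415025
σ_max=√(5476/25)=(74/5), σ_min=√(350464/217415025)=(592/14745) → κ = 368.6250

368.6250


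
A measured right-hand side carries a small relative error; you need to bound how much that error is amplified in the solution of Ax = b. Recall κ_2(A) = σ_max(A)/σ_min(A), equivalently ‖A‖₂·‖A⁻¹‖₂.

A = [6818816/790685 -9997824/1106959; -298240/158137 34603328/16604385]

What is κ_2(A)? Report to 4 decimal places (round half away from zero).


AᵀA = [28982706176/371911225 -127804915712/1562027145; -127804915712/1562027145 14091373809664/164012850225]; tr = 6390665216/39004245, det = 4294967296/4875530625
char-poly roots: 4096/25 and 1048576/195021225
κ_2(A) = √(λ_max/λ_min) = √((4096/25) / (1048576/195021225)) = 174.5625

174.5625


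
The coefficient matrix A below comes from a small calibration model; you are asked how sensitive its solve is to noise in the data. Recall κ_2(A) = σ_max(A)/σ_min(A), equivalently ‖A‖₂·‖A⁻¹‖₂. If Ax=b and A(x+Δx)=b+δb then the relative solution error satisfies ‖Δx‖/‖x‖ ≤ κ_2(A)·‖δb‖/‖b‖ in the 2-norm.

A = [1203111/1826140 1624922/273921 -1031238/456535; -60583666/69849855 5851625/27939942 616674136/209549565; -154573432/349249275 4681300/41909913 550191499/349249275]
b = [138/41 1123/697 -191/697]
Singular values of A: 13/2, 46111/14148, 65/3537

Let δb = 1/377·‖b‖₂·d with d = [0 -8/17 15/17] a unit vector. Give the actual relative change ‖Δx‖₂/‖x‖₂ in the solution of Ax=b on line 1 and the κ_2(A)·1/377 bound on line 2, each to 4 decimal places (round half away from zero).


0.0099
0.9382

from the listed singular values, σ₁ = 13/2, σ_n = 65/3537
condition number: (13/2) ÷ (65/3537) = 353.7000
κ_2(A)·‖δb‖/‖b‖ = 0.9382
solve Ax = b  →  x = [-52.3296 0.6960 -14.9250]
‖b‖ = 3.7417, ‖x‖ = 54.4208
with δb = [0.0000 -0.0047 0.0088], A·Δx = δb → ‖Δx‖ = 0.5401
relative error = 0.0099
tightness: 0.0099 against a bound of 0.9382 (unrounded ratio ≈ 0.0106)


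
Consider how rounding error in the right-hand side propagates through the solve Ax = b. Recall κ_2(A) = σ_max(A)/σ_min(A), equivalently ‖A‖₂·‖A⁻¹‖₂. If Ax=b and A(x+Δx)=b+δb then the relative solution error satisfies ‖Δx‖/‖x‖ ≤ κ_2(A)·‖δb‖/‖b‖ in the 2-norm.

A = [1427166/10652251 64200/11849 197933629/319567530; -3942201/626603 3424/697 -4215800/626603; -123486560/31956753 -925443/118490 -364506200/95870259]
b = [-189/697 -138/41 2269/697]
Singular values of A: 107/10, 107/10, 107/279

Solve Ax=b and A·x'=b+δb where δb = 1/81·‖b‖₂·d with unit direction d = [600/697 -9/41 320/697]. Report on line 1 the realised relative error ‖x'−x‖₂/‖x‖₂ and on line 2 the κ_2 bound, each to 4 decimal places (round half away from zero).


0.0289
0.3444

from the listed singular values, σ₁ = 107/10, σ_n = 107/279
κ = σ_max/σ_min = (107/10)/(107/279) = 27.9000
κ_2(A)·‖δb‖/‖b‖ = 0.3444
solve Ax = b  →  x = [-3.6967 -0.3793 3.6801]
‖b‖₂ = 4.6904 and ‖x‖₂ = 5.2300
with δb = [0.0498 -0.0127 0.0266], A·Δx = δb → ‖Δx‖ = 0.1510
dividing the unrounded norms, ‖Δx‖/‖x‖ = 0.0289
realised/bound (from unrounded values) ≈ 0.0838


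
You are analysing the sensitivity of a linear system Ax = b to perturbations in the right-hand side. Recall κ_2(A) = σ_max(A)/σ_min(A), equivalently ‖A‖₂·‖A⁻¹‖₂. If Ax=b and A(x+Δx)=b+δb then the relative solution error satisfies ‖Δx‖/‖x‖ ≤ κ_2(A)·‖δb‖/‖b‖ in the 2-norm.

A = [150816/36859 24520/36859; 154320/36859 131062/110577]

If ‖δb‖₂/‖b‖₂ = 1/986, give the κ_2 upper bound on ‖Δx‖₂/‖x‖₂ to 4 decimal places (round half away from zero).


0.0177

AᵀA = [55362816/1615441 12413600/1615441; 12413600/1615441 26858884/14538969]; tr = 312388/8649, det = 4096/961
λ_max, λ_min = (312388/8649 ± √96310915600/74805201)/2 = 36, 1024/8649
κ_2(A) = √(λ_max/λ_min) = √(36 / (1024/8649)) = 17.4375
worst-case relative error ≤ 17.4375 × 1/986 = 0.0177


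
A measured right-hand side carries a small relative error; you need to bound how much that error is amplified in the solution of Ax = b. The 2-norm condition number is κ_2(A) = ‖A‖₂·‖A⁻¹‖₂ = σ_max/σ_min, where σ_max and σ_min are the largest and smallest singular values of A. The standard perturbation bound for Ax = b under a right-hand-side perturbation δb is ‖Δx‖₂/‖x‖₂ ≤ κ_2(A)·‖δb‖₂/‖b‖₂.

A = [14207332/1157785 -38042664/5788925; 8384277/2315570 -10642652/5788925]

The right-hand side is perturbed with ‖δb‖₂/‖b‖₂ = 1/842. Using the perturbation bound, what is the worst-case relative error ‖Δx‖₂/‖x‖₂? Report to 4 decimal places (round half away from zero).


AᵀA = [35107569241825/214474576996 -4680801830430/53618644249; -4680801830430/53618644249 2496816521296/53618644249]; tr = 156037492481/742126564, det = 282912400/185531641
solving λ² − 156037492481/742126564·λ + 282912400/185531641 = 0 gives λ = 841/4, 1345600/185531641
κ = σ_max/σ_min = (29/2)/(1160/13621) = 170.2625
bound on ‖Δx‖/‖x‖: κ·ε = 170.2625·1/842 = 0.2022

0.2022


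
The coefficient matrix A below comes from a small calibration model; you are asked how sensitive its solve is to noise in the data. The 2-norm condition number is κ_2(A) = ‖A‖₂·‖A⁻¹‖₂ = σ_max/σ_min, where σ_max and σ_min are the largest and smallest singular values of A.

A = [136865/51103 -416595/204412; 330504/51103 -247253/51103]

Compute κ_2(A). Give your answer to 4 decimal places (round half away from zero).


343.9625

form AᵀA = [757188889/15452761 -2271536667/61811044; -2271536667/61811044 6814770001/247244176] with trace 18929792225/247244176 and determinant 765625/15452761
solving λ² − 18929792225/247244176·λ + 765625/15452761 = 0 gives λ = 1225/16, 10000/15452761
σ_max=√(1225/16)=(35/4), σ_min=√(10000/15452761)=(100/3931) → κ = 343.9625


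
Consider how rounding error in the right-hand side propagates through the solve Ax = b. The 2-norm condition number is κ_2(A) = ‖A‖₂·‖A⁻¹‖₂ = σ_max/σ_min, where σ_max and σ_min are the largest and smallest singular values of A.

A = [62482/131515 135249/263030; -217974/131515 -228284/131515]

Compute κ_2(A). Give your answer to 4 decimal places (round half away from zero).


AᵀA = [2056666600/691847809 2159411625/691847809; 2159411625/691847809 9069865225/2767391236]; tr = 20566625/3290596, det = 625/822649
solving λ² − 20566625/3290596·λ + 625/822649 = 0 gives λ = 25/4, 100/822649
κ_2(A) = √(λ_max/λ_min) = √((25/4) / (100/822649)) = 226.7500

226.7500


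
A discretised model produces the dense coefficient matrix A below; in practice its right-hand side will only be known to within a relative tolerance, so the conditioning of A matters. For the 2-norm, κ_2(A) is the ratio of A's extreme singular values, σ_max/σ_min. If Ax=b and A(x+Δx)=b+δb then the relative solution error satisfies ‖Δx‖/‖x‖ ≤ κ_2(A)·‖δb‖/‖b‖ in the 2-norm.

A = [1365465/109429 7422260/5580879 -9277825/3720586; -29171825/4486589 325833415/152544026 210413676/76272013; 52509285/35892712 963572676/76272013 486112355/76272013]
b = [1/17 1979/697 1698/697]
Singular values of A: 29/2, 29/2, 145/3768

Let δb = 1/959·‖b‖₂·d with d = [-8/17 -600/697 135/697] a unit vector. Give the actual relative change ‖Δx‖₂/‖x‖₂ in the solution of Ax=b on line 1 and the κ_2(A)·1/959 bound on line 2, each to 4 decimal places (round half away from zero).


σ_max = 29/2, σ_min = 145/3768
condition number: (29/2) ÷ (145/3768) = 376.8000
worst-case relative error ≤ 376.8000 × 1/959 = 0.3929
solve Ax = b  →  x = [-11.4759 24.0365 -44.6288]
‖b‖₂ = 3.7417 and ‖x‖₂ = 51.9729
re-solving with b+δb shifts x by Δx of norm 0.1014
realised ‖Δx‖/‖x‖ = 0.0020
realised/bound (from unrounded values) ≈ 0.0050

0.0020
0.3929


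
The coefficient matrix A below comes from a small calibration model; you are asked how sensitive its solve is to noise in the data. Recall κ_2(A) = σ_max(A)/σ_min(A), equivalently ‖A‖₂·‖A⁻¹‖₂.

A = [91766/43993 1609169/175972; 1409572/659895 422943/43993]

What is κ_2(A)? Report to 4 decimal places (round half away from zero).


M = AᵀA = [4615479124/517790025 911549639/23012890; 911549639/23012890 6482184745/36820624]. tr(M)=911564089/4928400, det(M)=83521/308025
eigenvalues of AᵀA: λ = (tr ± √(tr²−4·det))/2 = 4624/25, 289/197136
κ_2(A) = √(λ_max/λ_min) = √((4624/25) / (289/197136)) = 355.2000

355.2000


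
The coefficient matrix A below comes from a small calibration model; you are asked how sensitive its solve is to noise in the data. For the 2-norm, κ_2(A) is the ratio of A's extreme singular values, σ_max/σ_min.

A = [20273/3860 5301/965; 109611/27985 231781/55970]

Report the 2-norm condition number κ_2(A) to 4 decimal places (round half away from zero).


386.0000

form AᵀA = [21515181601/501222544 5647655475/125305636; 5647655475/125305636 5930114149/125305636] with trace 53787917/595984 and determinant 130321/2383936
char-poly roots: 361/4 and 361/595984
so κ_2 = √((361/4) / (361/595984)) = 386.0000


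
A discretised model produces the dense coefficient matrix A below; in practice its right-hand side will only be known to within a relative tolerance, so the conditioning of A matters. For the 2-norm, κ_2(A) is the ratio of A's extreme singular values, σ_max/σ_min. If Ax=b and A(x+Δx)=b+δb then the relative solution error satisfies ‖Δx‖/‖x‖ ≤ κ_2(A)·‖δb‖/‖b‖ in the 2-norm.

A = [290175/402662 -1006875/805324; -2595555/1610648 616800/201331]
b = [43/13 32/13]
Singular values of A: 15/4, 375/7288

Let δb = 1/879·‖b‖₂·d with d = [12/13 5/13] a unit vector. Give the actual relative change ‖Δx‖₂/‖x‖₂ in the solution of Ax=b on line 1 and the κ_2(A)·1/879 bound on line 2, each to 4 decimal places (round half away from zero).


from the listed singular values, σ₁ = 15/4, σ_n = 375/7288
condition number: (15/4) ÷ (375/7288) = 72.8800
worst-case relative error ≤ 72.8800 × 1/879 = 0.0829
solve Ax = b  →  x = [68.4675 36.8182]
2-norm of b is 4.1231; of x, 77.7391
re-solving with b+δb shifts x by Δx of norm 0.0912
relative error = 0.0012
realised/bound (from unrounded values) ≈ 0.0141

0.0012
0.0829


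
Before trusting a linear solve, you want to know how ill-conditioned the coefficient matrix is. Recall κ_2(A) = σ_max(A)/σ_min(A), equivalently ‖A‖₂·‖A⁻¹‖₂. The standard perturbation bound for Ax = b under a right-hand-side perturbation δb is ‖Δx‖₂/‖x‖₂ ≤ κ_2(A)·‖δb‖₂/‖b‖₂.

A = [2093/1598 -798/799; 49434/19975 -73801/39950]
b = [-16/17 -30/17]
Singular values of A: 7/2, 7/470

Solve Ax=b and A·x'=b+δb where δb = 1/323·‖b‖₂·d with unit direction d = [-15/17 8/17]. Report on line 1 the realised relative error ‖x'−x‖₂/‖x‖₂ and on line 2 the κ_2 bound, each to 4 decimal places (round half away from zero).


largest singular value 7/2, smallest 7/470
κ_2(A) = (7/2) / (7/470) = 235.0000
perturbation bound = 235.0000·1/323 = 0.7276
solve Ax = b  →  x = [-0.4571 0.3429]
‖b‖₂ = 2.0000 and ‖x‖₂ = 0.5714
Δx = A⁻¹·δb where δb = 1/323·2.0000·d; ‖Δx‖ = 0.4157
dividing the unrounded norms, ‖Δx‖/‖x‖ = 0.7276
so the bound is sharp here: realised error equals the bound

0.7276
0.7276


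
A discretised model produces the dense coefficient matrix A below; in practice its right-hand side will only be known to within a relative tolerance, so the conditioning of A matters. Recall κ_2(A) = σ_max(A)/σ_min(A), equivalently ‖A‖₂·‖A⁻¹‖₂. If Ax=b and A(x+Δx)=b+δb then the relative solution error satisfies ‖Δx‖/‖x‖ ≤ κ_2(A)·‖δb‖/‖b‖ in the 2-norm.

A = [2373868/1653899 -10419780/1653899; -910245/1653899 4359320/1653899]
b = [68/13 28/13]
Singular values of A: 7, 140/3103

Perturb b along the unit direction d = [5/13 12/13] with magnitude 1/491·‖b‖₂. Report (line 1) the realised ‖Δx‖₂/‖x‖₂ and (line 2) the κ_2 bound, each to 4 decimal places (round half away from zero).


from the listed singular values, σ₁ = 7, σ_n = 140/3103
condition number: 7 ÷ (140/3103) = 155.1500
worst-case relative error ≤ 155.1500 × 1/491 = 0.3160
solve Ax = b  →  x = [86.6202 18.9038]
‖b‖ = 5.6569, ‖x‖ = 88.6590
re-solving with b+δb shifts x by Δx of norm 0.2554
dividing the unrounded norms, ‖Δx‖/‖x‖ = 0.0029
so the bound overstates the realised error by a factor of ≈ 109.7099 (computed from the unrounded values)

0.0029
0.3160


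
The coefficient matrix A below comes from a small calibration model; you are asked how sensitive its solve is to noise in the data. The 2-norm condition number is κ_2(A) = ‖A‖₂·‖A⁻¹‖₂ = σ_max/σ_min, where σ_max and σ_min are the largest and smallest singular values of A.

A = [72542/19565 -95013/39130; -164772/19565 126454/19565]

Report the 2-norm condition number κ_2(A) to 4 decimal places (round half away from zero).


M = AᵀA = [191787892/2265025 -143682219/2265025; -143682219/2265025 431893057/9060100]. tr(M)=47961785/362404, det(M)=1119364/90601
eigenvalues of AᵀA: λ = (tr ± √(tr²−4·det))/2 = 529/4, 8464/90601
so κ_2 = √((529/4) / (8464/90601)) = 37.6250

37.6250


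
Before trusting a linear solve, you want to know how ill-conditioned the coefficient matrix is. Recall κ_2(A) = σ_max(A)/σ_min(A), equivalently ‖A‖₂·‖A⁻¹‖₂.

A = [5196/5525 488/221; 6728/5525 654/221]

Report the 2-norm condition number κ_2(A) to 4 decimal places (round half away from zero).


form AᵀA = [17104/7225 8208/1445; 8208/1445 3940/289] with trace 115604/7225 and determinant 64/7225
eigenvalues of AᵀA: λ = (tr ± √(tr²−4·det))/2 = 16, 4/7225
σ_max=√16=4, σ_min=√(4/7225)=(2/85) → κ = 170.0000

170.0000


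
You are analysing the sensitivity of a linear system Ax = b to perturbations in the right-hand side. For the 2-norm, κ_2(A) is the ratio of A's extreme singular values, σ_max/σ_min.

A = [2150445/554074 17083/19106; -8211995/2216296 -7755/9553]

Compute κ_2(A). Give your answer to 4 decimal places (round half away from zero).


186.4000

AᵀA = [168165851425/5840627776 4729521555/730078472; 4729521555/730078472 532388989/365039236]; tr = 105106529/3474496, det = 366025/13897984
eigenvalues of AᵀA: λ = (tr ± √(tr²−4·det))/2 = 121/4, 3025/3474496
κ = σ_max/σ_min = (11/2)/(55/1864) = 186.4000


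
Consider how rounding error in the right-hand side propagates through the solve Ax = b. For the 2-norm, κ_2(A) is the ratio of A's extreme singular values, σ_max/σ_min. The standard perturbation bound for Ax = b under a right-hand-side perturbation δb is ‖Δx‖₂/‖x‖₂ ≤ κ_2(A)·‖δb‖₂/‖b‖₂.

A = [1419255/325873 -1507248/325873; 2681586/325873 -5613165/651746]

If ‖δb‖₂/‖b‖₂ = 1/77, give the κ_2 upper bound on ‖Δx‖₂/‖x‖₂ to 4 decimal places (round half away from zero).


M = AᵀA = [31851862389/367450561 -33443811765/367450561; -33443811765/367450561 140466461769/1469802244]. tr(M)=318518325/1747684, det(M)=531441/1747684
char-poly roots: 729/4 and 729/436921
σ_max=√(729/4)=(27/2), σ_min=√(729/436921)=(27/661) → κ = 330.5000
κ_2(A)·‖δb‖/‖b‖ = 4.2922

4.2922


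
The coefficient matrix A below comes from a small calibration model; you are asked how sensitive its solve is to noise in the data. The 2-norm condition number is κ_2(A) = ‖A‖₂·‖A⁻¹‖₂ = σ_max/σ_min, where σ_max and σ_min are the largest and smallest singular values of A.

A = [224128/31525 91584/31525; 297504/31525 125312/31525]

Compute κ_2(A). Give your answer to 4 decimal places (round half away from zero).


M = AᵀA = [426898432/3057925 7114752/122317; 7114752/122317 74125312/3057925]. tr(M)=38540288/235225, det(M)=4194304/5880625
eigenvalues of AᵀA: λ = (tr ± √(tr²−4·det))/2 = 4096/25, 1024/235225
κ_2(A) = √(λ_max/λ_min) = √((4096/25) / (1024/235225)) = 194.0000

194.0000


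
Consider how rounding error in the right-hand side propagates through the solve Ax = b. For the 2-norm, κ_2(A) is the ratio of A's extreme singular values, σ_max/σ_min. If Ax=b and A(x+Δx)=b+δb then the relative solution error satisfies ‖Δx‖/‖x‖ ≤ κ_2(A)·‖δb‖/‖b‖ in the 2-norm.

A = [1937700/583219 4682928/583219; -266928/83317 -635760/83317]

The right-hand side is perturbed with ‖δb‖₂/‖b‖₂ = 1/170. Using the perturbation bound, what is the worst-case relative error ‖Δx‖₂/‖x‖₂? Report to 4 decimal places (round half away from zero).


2.2750

AᵀA = [8615884176/404452321 20677187520/404452321; 20677187520/404452321 49625639424/404452321]; tr = 344624400/2393209, det = 331776/2393209
λ_max, λ_min = (344624400/2393209 ± √118762801038123264/5727449317681)/2 = 144, 2304/2393209
κ_2(A) = √(λ_max/λ_min) = √(144 / (2304/2393209)) = 386.7500
perturbation bound = 386.7500·1/170 = 2.2750


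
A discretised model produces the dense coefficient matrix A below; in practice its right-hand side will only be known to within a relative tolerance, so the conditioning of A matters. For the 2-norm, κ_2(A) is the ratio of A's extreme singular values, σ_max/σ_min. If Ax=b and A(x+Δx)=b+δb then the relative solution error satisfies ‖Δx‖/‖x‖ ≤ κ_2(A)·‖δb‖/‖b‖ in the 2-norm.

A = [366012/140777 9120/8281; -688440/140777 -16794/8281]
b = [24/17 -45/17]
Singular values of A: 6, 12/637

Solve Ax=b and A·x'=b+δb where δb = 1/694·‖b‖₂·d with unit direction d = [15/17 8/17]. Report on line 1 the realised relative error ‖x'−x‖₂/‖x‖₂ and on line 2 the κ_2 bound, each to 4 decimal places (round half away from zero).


0.4589
0.4589

largest singular value 6, smallest 12/637
condition number: 6 ÷ (12/637) = 318.5000
worst-case relative error ≤ 318.5000 × 1/694 = 0.4589
solve Ax = b  →  x = [0.4615 0.1923]
2-norm of b is 3.0000; of x, 0.5000
δb = ε·‖b‖·d = [0.0038 0.0020]; solving A·Δx = δb gives ‖Δx‖ = 0.2295
dividing the unrounded norms, ‖Δx‖/‖x‖ = 0.4589
so the bound is sharp here: realised error equals the bound


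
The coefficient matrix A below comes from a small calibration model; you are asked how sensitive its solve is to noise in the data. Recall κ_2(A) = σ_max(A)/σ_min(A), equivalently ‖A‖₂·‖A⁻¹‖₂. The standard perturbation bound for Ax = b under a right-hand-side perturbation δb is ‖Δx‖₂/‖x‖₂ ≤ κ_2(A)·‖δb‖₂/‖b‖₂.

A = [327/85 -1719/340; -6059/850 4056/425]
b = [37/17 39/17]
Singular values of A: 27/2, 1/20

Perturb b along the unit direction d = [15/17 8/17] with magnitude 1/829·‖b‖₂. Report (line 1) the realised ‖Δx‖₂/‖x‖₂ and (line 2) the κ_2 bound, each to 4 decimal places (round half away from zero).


σ_max = 27/2, σ_min = 1/20
κ_2(A) = (27/2) / (1/20) = 270.0000
bound on ‖Δx‖/‖x‖: κ·ε = 270.0000·1/829 = 0.3257
solve Ax = b  →  x = [47.9556 36.0593]
‖b‖₂ = 3.1623 and ‖x‖₂ = 60.0000
Δx = A⁻¹·δb where δb = 1/829·3.1623·d; ‖Δx‖ = 0.0763
dividing the unrounded norms, ‖Δx‖/‖x‖ = 0.0013
realised/bound (from unrounded values) ≈ 0.0039

0.0013
0.3257


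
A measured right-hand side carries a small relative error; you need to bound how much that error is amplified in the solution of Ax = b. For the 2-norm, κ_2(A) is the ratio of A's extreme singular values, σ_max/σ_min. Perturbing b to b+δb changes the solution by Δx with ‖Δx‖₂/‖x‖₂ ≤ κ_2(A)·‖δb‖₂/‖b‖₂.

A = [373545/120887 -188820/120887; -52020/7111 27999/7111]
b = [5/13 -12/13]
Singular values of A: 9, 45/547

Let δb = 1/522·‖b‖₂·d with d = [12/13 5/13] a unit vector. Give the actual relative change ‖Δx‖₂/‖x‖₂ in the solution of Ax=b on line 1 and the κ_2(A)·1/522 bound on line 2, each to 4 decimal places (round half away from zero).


0.2096
0.2096

from the listed singular values, σ₁ = 9, σ_n = 45/547
κ_2(A) = 9 / (45/547) = 109.4000
perturbation bound = 109.4000·1/522 = 0.2096
solve Ax = b  →  x = [0.0980 -0.0523]
2-norm of b is 1.0000; of x, 0.1111
re-solving with b+δb shifts x by Δx of norm 0.0233
dividing the unrounded norms, ‖Δx‖/‖x‖ = 0.2096
so the bound is sharp here: realised error equals the bound


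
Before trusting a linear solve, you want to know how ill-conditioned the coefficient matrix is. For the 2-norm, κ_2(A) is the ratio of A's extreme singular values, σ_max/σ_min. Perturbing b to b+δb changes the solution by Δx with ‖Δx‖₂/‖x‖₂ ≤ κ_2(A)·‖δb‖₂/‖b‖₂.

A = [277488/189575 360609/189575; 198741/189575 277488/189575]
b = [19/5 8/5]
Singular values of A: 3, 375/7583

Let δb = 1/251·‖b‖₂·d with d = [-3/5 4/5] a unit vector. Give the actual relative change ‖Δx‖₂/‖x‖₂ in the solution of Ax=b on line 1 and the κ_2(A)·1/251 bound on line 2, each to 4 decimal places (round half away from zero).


0.0164
0.2417

from the listed singular values, σ₁ = 3, σ_n = 375/7583
κ = σ_max/σ_min = 3/(375/7583) = 60.6640
worst-case relative error ≤ 60.6640 × 1/251 = 0.2417
solve Ax = b  →  x = [16.9771 -11.0661]
‖b‖ = 4.1231, ‖x‖ = 20.2652
re-solving with b+δb shifts x by Δx of norm 0.3322
realised ‖Δx‖/‖x‖ = 0.0164
so the bound overstates the realised error by a factor of ≈ 14.7451 (computed from the unrounded values)


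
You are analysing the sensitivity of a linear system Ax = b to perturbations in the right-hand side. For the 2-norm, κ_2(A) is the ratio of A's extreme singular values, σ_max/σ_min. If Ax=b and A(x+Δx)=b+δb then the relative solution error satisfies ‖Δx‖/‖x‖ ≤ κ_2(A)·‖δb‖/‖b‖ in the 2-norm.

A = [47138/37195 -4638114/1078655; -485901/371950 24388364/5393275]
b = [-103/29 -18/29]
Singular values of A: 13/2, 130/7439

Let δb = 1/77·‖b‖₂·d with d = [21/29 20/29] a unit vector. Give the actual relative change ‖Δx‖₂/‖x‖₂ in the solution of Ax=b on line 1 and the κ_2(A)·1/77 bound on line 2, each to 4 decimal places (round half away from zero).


largest singular value 13/2, smallest 130/7439
κ_2(A) = (13/2) / (130/7439) = 371.9500
perturbation bound = 371.9500·1/77 = 4.8305
solve Ax = b  →  x = [-164.8886 -47.7720]
‖b‖ = 3.6056, ‖x‖ = 171.6695
Δx = A⁻¹·δb where δb = 1/77·3.6056·d; ‖Δx‖ = 2.6795
relative error = 0.0156
realised/bound (from unrounded values) ≈ 0.0032

0.0156
4.8305


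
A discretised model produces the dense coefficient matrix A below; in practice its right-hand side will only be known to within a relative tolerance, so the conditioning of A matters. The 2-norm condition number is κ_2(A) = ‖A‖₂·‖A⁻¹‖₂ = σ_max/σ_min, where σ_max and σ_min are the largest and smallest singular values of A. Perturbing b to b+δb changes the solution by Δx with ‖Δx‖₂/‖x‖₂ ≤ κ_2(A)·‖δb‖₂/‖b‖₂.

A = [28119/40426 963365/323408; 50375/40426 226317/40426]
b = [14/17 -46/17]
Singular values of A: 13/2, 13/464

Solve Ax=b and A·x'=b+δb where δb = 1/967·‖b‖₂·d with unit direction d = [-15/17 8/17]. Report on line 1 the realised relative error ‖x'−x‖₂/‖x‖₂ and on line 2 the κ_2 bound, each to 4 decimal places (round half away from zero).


0.0015
0.2399

from the listed singular values, σ₁ = 13/2, σ_n = 13/464
κ = σ_max/σ_min = (13/2)/(13/464) = 232.0000
κ_2(A)·‖δb‖/‖b‖ = 0.2399
solve Ax = b  →  x = [69.5760 -15.9700]
‖b‖₂ = 2.8284 and ‖x‖₂ = 71.3853
re-solving with b+δb shifts x by Δx of norm 0.1044
realised ‖Δx‖/‖x‖ = 0.0015
tightness: 0.0015 against a bound of 0.2399 (unrounded ratio ≈ 0.0061)
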